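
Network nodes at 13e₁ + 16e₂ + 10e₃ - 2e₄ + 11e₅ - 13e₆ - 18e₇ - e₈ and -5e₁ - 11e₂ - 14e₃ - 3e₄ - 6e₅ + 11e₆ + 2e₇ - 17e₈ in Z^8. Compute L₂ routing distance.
56.1338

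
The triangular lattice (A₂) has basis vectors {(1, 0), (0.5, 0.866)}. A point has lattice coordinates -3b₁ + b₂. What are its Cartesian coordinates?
(-2.5, 0.866)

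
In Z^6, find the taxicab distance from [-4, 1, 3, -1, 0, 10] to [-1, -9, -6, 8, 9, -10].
60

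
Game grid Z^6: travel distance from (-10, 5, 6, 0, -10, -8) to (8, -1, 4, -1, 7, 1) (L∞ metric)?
18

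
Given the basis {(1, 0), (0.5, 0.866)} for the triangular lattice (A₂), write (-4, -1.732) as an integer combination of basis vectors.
-3b₁ - 2b₂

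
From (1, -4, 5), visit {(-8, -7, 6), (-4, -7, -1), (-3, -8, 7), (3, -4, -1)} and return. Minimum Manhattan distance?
46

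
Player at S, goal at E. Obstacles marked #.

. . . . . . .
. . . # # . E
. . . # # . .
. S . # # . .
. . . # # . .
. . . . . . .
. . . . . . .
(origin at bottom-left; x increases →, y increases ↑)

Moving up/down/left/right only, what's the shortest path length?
9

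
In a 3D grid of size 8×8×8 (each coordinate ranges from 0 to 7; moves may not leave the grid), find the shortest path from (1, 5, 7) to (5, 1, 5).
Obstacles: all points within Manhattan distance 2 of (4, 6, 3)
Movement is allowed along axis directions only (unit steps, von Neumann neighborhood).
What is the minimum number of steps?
10
(one shortest path: (1, 5, 7) → (2, 5, 7) → (3, 5, 7) → (4, 5, 7) → (5, 5, 7) → (5, 4, 7) → (5, 3, 7) → (5, 2, 7) → (5, 1, 7) → (5, 1, 6) → (5, 1, 5))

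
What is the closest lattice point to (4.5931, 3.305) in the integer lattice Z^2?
(5, 3)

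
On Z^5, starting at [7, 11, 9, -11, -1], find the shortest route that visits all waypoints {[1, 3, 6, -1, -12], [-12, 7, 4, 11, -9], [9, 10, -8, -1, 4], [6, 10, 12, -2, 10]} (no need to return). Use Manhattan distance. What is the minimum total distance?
134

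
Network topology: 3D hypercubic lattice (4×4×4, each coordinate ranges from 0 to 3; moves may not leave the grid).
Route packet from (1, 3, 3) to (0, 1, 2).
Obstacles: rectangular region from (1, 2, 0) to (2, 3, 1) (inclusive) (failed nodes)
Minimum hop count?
4
(one shortest path: (1, 3, 3) → (0, 3, 3) → (0, 2, 3) → (0, 1, 3) → (0, 1, 2))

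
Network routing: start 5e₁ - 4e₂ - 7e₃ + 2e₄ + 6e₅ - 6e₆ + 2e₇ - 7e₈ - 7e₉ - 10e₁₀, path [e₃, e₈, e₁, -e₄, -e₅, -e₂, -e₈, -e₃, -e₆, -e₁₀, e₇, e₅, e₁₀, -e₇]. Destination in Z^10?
(6, -5, -7, 1, 6, -7, 2, -7, -7, -10)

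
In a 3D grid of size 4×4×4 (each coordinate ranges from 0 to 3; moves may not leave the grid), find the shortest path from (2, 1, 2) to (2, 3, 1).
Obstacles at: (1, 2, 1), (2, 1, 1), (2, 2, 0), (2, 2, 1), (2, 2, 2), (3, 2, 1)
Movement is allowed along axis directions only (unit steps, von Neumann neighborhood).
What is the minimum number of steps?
5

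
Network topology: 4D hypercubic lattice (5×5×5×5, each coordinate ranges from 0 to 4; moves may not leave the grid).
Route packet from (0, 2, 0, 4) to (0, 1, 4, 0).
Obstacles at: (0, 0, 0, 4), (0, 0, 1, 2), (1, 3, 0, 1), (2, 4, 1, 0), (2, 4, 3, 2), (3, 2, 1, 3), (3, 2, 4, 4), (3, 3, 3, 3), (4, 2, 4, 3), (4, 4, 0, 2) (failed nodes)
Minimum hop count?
9
(one shortest path: (0, 2, 0, 4) → (0, 1, 0, 4) → (0, 1, 1, 4) → (0, 1, 2, 4) → (0, 1, 3, 4) → (0, 1, 4, 4) → (0, 1, 4, 3) → (0, 1, 4, 2) → (0, 1, 4, 1) → (0, 1, 4, 0))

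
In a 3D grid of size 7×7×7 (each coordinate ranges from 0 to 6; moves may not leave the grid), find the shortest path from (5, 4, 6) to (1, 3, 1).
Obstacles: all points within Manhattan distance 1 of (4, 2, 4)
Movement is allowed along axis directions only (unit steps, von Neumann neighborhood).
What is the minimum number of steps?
10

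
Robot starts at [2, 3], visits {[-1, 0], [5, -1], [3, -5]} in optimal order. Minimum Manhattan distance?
19
(one optimal route: (2, 3) → (-1, 0) → (5, -1) → (3, -5))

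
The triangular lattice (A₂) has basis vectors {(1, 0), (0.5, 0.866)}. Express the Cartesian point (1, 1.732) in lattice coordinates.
2b₂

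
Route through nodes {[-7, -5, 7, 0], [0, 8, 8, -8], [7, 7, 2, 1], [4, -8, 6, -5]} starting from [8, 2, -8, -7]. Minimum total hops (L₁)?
92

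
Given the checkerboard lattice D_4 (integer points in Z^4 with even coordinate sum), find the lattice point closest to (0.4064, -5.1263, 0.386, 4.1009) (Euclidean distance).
(1, -5, 0, 4)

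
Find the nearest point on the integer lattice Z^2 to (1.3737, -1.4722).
(1, -1)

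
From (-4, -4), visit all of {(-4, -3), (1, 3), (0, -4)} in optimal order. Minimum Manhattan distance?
14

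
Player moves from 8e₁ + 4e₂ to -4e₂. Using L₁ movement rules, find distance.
16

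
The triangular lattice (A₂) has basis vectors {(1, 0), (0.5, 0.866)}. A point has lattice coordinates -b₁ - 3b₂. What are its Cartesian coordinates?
(-2.5, -2.598)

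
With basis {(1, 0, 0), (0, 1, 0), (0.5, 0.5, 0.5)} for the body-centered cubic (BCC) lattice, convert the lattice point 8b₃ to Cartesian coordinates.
(4, 4, 4)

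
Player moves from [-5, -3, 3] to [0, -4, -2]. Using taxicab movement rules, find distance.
11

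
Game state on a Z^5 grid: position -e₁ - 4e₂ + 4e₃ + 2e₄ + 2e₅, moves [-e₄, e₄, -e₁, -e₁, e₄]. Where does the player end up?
(-3, -4, 4, 3, 2)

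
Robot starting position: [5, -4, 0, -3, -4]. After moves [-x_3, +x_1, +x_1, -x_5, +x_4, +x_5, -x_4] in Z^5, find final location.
(7, -4, -1, -3, -4)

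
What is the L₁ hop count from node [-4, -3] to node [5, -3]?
9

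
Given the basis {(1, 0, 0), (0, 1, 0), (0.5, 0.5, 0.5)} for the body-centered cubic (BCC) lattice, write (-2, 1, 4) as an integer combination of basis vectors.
-6b₁ - 3b₂ + 8b₃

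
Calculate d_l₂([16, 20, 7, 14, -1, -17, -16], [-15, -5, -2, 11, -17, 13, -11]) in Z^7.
53.4509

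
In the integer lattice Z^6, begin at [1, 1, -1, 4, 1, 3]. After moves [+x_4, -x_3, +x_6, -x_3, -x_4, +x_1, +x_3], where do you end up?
(2, 1, -2, 4, 1, 4)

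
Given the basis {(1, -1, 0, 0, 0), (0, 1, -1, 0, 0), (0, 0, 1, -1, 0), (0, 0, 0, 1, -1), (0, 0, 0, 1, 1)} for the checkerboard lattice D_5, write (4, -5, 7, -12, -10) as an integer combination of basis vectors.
4b₁ - b₂ + 6b₃ + 2b₄ - 8b₅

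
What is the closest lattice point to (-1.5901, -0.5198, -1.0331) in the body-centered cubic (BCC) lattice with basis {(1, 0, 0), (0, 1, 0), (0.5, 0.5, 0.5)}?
(-1.5, -0.5, -1.5)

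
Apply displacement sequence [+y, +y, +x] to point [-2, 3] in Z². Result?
(-1, 5)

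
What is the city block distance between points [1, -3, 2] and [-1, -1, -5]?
11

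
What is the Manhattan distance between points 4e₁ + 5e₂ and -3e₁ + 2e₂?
10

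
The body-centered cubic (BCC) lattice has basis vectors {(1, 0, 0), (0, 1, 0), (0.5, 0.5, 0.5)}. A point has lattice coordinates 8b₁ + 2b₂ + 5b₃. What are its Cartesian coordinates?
(10.5, 4.5, 2.5)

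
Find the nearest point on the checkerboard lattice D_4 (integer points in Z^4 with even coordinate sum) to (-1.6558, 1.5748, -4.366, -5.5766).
(-2, 2, -4, -6)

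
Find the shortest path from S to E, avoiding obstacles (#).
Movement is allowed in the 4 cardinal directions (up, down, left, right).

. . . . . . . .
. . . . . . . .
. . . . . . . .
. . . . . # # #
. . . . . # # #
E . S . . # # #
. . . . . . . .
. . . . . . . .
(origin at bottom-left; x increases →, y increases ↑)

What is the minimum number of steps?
2
(one shortest path: (2, 2) → (1, 2) → (0, 2))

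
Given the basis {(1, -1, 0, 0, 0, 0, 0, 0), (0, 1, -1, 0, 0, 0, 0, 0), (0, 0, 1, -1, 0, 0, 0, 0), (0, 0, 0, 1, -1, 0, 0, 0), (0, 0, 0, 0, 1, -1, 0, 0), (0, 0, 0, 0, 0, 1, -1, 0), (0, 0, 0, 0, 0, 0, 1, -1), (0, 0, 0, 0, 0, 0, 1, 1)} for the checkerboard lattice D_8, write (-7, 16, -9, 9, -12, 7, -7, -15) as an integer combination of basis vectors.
-7b₁ + 9b₂ + 9b₄ - 3b₅ + 4b₆ + 6b₇ - 9b₈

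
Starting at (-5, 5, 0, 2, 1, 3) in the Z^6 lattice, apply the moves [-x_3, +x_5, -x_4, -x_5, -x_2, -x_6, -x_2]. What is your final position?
(-5, 3, -1, 1, 1, 2)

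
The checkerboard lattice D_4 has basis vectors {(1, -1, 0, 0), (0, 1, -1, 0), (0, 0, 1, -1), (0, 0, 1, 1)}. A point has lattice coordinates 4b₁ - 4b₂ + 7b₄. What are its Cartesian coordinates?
(4, -8, 11, 7)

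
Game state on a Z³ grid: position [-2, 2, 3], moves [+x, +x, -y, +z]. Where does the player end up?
(0, 1, 4)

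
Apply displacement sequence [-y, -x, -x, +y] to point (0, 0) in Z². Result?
(-2, 0)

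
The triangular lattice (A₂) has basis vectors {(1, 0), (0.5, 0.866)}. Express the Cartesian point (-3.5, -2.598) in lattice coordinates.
-2b₁ - 3b₂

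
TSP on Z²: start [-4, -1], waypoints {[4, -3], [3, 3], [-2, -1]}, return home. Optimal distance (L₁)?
28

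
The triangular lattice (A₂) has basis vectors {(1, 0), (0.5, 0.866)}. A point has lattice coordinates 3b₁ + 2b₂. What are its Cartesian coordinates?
(4, 1.732)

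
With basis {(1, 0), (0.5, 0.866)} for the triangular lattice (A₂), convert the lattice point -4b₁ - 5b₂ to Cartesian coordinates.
(-6.5, -4.33)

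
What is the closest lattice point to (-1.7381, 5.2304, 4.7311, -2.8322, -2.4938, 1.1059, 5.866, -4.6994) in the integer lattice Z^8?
(-2, 5, 5, -3, -2, 1, 6, -5)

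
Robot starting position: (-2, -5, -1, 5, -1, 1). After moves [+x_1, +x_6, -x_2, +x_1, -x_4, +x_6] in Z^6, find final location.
(0, -6, -1, 4, -1, 3)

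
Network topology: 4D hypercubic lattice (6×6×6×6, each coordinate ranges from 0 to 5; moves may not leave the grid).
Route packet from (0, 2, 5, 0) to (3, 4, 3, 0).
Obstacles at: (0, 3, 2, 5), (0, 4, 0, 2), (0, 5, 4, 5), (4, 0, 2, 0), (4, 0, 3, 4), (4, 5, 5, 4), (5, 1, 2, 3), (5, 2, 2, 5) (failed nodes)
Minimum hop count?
7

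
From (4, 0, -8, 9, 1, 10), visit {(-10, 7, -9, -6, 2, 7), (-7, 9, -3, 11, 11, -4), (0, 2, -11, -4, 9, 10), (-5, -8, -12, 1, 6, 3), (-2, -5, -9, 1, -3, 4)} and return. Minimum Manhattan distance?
206
(one optimal route: (4, 0, -8, 9, 1, 10) → (0, 2, -11, -4, 9, 10) → (-10, 7, -9, -6, 2, 7) → (-7, 9, -3, 11, 11, -4) → (-5, -8, -12, 1, 6, 3) → (-2, -5, -9, 1, -3, 4) → (4, 0, -8, 9, 1, 10))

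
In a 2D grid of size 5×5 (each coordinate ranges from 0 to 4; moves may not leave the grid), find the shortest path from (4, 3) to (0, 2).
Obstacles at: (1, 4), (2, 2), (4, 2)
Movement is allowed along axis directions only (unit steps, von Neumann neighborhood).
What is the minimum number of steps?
5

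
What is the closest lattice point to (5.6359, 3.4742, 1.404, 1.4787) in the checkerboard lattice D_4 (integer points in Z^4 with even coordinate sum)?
(6, 3, 1, 2)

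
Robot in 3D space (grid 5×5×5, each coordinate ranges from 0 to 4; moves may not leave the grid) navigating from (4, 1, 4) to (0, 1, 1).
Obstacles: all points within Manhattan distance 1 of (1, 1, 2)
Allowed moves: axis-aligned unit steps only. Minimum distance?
9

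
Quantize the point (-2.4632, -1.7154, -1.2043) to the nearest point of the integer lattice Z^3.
(-2, -2, -1)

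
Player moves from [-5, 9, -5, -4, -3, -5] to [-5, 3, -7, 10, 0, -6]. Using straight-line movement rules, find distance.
15.6844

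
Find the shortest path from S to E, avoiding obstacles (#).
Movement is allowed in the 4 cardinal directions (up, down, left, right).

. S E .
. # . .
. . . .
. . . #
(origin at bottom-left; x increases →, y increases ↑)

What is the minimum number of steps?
1
(one shortest path: (1, 3) → (2, 3))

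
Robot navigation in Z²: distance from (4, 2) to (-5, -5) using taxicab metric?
16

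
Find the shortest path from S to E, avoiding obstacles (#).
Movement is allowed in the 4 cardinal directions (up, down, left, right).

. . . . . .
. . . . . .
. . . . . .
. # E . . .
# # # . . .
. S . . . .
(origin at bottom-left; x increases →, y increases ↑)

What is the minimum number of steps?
5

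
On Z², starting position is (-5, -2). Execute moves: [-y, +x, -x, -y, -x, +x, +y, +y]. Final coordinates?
(-5, -2)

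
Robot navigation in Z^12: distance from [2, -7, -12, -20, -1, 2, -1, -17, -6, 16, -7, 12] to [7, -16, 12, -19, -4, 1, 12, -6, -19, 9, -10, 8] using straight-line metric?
35.0143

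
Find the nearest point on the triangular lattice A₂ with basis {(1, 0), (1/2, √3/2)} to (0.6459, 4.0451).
(0.5, 4.33)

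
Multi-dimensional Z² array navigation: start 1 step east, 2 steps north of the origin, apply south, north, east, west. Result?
(1, 2)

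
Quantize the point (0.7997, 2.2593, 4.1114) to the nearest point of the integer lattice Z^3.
(1, 2, 4)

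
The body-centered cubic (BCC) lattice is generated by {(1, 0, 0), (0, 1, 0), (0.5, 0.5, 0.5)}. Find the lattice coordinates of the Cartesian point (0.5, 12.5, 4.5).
-4b₁ + 8b₂ + 9b₃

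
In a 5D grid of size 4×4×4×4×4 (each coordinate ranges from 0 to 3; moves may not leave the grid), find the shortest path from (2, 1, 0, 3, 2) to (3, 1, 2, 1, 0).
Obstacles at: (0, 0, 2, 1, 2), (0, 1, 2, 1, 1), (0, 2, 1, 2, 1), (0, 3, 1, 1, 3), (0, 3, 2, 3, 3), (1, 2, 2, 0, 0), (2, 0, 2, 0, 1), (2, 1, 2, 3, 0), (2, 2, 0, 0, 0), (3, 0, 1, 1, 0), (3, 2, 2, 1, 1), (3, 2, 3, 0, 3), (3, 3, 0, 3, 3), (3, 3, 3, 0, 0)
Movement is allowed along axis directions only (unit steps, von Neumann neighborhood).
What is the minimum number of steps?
7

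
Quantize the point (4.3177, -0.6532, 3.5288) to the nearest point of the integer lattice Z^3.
(4, -1, 4)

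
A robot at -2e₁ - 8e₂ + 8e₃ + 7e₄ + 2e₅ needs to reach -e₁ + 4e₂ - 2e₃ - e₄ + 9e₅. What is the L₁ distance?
38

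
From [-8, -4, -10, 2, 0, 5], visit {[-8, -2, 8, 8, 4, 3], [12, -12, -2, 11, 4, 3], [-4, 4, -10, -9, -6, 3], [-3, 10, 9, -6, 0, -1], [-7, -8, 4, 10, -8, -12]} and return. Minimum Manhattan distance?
258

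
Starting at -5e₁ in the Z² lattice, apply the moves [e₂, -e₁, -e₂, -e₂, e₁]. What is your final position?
(-5, -1)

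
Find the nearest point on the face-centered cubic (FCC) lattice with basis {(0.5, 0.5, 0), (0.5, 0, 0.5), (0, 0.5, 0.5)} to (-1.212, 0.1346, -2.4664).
(-1.5, 0, -2.5)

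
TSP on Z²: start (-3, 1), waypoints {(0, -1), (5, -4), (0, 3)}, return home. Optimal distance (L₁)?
30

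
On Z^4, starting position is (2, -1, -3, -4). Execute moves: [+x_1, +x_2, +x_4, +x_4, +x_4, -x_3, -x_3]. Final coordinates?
(3, 0, -5, -1)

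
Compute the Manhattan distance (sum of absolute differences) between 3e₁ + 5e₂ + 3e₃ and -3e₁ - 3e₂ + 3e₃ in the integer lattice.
14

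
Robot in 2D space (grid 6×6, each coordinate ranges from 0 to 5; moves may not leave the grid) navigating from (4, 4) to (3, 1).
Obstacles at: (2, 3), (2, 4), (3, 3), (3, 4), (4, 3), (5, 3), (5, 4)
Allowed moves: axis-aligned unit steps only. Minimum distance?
10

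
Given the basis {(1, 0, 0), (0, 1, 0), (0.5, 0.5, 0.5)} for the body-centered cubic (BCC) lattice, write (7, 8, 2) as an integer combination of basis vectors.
5b₁ + 6b₂ + 4b₃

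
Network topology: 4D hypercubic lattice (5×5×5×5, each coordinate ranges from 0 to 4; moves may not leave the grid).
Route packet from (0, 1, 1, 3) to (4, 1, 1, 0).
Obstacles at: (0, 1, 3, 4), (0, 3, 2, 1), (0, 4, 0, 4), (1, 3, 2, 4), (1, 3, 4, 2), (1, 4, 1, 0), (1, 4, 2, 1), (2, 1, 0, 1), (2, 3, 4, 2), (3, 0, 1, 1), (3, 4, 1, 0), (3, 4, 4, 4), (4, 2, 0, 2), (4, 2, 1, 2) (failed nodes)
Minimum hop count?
7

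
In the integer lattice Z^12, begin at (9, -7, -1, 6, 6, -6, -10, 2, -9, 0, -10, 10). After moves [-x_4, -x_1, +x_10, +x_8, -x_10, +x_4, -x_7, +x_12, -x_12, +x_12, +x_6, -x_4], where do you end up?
(8, -7, -1, 5, 6, -5, -11, 3, -9, 0, -10, 11)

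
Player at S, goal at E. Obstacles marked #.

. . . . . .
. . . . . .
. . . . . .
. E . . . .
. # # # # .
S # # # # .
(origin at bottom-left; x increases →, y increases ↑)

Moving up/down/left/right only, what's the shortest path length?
3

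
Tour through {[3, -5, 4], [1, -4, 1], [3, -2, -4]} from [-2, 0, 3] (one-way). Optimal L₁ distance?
26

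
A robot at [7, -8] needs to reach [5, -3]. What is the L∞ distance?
5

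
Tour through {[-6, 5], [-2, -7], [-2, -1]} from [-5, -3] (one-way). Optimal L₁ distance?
23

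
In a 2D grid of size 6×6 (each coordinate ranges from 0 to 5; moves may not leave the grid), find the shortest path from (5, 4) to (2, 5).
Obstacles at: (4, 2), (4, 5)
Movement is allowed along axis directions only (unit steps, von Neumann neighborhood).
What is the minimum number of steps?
4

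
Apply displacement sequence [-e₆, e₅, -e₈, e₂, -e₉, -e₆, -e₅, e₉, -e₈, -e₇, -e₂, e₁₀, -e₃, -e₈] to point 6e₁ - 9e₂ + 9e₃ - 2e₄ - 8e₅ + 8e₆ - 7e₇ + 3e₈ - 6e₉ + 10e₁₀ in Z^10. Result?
(6, -9, 8, -2, -8, 6, -8, 0, -6, 11)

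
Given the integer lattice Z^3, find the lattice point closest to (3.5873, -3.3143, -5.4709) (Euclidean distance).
(4, -3, -5)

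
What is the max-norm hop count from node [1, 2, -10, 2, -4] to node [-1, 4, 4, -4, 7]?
14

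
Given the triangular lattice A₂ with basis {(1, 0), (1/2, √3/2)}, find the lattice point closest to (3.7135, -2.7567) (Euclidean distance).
(3.5, -2.598)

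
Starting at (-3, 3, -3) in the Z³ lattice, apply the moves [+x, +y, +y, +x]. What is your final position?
(-1, 5, -3)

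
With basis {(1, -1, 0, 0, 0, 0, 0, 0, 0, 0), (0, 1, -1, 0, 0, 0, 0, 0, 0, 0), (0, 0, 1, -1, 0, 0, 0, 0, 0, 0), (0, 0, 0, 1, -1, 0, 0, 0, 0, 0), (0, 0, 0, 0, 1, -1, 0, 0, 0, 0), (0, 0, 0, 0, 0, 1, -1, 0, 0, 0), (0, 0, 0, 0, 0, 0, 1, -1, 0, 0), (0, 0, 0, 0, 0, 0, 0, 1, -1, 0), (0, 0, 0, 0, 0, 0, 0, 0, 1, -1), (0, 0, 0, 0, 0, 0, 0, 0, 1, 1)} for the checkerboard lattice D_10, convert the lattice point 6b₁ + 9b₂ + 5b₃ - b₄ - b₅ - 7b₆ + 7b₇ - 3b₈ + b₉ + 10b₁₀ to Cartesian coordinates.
(6, 3, -4, -6, 0, -6, 14, -10, 14, 9)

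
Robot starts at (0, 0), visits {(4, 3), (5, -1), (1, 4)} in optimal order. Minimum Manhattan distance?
14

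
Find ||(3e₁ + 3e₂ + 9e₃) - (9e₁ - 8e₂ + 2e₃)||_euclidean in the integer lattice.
14.3527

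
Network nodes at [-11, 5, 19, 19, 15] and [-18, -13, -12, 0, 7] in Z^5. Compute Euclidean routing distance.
41.9404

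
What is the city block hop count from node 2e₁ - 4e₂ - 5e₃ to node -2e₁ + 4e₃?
17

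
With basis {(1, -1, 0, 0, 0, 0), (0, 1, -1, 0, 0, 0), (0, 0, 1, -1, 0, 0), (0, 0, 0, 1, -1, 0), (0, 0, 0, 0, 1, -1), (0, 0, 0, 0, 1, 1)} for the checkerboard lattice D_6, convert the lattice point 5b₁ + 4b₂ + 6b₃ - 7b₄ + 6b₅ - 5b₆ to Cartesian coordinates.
(5, -1, 2, -13, 8, -11)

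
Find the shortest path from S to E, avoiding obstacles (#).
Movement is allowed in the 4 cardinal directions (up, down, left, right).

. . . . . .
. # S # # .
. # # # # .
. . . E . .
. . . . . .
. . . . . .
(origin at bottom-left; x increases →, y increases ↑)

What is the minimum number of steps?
9
(one shortest path: (2, 4) → (2, 5) → (1, 5) → (0, 5) → (0, 4) → (0, 3) → (0, 2) → (1, 2) → (2, 2) → (3, 2))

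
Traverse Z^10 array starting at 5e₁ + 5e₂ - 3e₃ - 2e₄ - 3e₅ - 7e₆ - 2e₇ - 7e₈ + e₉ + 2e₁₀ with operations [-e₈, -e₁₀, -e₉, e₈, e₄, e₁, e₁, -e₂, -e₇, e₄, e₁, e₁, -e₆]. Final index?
(9, 4, -3, 0, -3, -8, -3, -7, 0, 1)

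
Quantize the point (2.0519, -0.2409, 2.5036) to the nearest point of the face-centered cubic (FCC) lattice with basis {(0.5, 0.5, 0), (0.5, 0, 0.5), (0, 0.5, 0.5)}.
(2, -0.5, 2.5)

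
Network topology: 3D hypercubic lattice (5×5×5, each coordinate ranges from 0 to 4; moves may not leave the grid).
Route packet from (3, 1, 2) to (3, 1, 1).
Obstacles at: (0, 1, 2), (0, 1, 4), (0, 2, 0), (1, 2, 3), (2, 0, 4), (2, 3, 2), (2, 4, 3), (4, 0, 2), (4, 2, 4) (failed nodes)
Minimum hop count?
1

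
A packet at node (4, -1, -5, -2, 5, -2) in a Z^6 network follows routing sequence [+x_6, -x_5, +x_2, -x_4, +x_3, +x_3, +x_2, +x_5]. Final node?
(4, 1, -3, -3, 5, -1)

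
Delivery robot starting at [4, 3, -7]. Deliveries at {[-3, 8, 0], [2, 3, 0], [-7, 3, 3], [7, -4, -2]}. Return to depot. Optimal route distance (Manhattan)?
72
(one optimal route: (4, 3, -7) → (-3, 8, 0) → (-7, 3, 3) → (2, 3, 0) → (7, -4, -2) → (4, 3, -7))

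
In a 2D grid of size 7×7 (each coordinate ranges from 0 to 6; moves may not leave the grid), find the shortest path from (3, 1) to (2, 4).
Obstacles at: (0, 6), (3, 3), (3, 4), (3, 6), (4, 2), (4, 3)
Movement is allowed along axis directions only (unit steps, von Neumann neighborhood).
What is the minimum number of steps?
4
(one shortest path: (3, 1) → (2, 1) → (2, 2) → (2, 3) → (2, 4))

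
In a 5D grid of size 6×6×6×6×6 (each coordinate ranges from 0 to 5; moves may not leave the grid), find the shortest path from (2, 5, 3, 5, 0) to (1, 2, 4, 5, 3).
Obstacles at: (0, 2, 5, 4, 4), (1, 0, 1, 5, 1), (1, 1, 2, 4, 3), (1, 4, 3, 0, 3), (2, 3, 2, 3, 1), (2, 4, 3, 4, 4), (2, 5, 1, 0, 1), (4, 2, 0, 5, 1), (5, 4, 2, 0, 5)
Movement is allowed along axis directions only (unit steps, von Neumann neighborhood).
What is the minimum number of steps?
8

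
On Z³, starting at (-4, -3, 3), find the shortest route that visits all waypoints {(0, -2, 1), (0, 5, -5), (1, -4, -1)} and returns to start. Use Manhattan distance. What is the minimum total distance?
44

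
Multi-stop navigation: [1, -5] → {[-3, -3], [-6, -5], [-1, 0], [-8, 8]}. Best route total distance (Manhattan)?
32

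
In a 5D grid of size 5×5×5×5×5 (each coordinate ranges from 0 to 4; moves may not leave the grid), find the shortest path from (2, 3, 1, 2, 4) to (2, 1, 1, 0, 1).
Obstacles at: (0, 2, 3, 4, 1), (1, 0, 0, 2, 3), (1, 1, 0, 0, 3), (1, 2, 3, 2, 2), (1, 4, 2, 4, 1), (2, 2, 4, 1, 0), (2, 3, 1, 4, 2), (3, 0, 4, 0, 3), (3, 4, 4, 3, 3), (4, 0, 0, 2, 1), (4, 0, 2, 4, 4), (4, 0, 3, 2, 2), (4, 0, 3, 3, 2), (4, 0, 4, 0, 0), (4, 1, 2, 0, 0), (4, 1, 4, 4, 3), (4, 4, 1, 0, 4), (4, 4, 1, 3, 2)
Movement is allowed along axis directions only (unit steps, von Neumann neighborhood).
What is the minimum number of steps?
7
(one shortest path: (2, 3, 1, 2, 4) → (2, 2, 1, 2, 4) → (2, 1, 1, 2, 4) → (2, 1, 1, 1, 4) → (2, 1, 1, 0, 4) → (2, 1, 1, 0, 3) → (2, 1, 1, 0, 2) → (2, 1, 1, 0, 1))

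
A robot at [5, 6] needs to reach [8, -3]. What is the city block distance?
12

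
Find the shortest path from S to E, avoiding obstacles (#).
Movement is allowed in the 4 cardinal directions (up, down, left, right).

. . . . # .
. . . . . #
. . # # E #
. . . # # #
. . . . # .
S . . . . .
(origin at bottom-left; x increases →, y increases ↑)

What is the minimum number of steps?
9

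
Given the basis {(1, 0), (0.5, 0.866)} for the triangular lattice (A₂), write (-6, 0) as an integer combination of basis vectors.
-6b₁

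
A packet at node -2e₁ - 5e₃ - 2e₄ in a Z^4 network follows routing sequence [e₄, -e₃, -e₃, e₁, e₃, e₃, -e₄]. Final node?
(-1, 0, -5, -2)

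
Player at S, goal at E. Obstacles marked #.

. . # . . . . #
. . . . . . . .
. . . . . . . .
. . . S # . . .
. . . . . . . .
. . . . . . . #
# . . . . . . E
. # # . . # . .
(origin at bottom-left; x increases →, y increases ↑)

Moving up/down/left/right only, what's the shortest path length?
7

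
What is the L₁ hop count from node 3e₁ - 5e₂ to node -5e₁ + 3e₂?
16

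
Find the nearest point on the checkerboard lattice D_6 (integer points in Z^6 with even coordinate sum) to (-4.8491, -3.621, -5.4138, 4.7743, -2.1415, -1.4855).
(-5, -4, -5, 5, -2, -1)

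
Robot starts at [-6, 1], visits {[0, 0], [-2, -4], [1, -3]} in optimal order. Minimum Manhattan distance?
15
(one optimal route: (-6, 1) → (0, 0) → (1, -3) → (-2, -4))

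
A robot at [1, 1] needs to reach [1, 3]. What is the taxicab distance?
2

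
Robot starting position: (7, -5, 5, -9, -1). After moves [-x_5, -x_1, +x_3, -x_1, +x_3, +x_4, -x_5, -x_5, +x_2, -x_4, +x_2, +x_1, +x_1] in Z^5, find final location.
(7, -3, 7, -9, -4)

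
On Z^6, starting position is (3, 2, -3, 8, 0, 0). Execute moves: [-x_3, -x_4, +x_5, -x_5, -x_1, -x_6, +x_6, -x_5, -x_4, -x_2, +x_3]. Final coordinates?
(2, 1, -3, 6, -1, 0)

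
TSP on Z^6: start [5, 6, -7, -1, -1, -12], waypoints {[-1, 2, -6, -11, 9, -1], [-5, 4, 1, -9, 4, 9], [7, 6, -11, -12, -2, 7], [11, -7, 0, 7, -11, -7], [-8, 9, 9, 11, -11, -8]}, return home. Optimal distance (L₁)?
270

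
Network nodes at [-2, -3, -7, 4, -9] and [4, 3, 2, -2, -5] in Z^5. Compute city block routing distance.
31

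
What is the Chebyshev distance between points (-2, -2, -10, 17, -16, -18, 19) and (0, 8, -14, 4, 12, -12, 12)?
28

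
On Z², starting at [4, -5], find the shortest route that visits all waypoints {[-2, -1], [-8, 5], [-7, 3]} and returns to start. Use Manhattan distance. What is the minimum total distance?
44
(one optimal route: (4, -5) → (-2, -1) → (-8, 5) → (-7, 3) → (4, -5))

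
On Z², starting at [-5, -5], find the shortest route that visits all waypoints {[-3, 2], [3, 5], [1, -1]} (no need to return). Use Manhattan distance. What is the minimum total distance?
24
(one optimal route: (-5, -5) → (-3, 2) → (1, -1) → (3, 5))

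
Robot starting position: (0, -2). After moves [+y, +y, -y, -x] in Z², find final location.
(-1, -1)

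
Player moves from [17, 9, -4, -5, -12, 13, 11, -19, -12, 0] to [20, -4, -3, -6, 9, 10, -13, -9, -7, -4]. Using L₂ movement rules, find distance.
36.7015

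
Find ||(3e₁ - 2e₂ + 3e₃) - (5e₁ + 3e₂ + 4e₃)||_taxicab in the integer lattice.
8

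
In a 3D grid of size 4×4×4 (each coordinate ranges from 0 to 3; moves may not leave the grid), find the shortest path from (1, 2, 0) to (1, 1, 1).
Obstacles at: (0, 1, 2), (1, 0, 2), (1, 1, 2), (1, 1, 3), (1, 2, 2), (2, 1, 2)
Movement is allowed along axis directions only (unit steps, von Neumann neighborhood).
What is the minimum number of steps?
2
(one shortest path: (1, 2, 0) → (1, 1, 0) → (1, 1, 1))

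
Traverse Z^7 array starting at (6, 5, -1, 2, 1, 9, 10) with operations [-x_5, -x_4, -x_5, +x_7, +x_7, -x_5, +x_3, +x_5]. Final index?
(6, 5, 0, 1, -1, 9, 12)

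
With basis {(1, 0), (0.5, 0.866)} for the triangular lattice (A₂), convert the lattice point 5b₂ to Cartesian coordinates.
(2.5, 4.33)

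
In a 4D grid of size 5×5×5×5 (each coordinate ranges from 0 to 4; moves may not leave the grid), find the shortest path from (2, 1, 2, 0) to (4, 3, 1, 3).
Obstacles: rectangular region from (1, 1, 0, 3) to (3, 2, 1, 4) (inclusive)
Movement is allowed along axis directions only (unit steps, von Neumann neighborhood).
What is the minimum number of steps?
8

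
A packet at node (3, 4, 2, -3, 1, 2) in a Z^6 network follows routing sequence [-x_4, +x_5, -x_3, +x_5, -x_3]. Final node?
(3, 4, 0, -4, 3, 2)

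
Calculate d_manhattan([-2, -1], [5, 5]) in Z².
13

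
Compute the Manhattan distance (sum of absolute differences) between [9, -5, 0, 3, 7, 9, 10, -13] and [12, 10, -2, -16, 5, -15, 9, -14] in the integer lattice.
67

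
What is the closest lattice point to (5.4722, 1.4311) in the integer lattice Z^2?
(5, 1)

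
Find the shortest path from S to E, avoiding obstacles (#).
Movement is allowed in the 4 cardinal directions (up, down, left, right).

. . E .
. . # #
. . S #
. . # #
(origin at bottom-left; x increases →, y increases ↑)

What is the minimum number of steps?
4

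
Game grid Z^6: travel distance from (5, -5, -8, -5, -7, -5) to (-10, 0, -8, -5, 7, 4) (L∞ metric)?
15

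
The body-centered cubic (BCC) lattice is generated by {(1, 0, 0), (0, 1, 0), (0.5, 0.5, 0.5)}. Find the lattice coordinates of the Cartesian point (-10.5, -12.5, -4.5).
-6b₁ - 8b₂ - 9b₃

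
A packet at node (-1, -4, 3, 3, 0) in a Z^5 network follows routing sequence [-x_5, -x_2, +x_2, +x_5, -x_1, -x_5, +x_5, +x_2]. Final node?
(-2, -3, 3, 3, 0)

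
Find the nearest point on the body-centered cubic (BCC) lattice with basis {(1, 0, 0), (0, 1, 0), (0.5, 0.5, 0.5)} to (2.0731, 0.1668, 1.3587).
(2, 0, 1)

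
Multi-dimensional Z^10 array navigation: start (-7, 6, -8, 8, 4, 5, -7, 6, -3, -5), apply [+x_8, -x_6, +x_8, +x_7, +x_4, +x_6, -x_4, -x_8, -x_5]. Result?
(-7, 6, -8, 8, 3, 5, -6, 7, -3, -5)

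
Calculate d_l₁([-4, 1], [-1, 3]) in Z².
5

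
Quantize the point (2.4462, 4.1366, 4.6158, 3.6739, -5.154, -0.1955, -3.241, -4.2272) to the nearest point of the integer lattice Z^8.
(2, 4, 5, 4, -5, 0, -3, -4)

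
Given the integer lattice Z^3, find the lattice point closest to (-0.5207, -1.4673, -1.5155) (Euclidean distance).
(-1, -1, -2)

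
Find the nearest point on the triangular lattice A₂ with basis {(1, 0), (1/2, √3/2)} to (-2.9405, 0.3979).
(-3, 0)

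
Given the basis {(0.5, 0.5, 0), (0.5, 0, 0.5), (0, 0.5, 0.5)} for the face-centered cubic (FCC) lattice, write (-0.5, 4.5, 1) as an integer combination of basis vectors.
3b₁ - 4b₂ + 6b₃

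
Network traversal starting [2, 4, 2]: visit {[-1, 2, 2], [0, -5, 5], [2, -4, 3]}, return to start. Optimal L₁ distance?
30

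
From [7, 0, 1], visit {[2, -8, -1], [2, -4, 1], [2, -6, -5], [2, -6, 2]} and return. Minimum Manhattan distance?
40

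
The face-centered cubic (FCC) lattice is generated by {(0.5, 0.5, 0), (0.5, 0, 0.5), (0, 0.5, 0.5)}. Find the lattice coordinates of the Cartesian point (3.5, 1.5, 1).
4b₁ + 3b₂ - b₃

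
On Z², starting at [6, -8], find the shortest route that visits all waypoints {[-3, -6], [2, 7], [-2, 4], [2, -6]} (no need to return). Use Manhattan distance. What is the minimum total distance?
29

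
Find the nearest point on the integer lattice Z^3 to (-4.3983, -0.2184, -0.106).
(-4, 0, 0)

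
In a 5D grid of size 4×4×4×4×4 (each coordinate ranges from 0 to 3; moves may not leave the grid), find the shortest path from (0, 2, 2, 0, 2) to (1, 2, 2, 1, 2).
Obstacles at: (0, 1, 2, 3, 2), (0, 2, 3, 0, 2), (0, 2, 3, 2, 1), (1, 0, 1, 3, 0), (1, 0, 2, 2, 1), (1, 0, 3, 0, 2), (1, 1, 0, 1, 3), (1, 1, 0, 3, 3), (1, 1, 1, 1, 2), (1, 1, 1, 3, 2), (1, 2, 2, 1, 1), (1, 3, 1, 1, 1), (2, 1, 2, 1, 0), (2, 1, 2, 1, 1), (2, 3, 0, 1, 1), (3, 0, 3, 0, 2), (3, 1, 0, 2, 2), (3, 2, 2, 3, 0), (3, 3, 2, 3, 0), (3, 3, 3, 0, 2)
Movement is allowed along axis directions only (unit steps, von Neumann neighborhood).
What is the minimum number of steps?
2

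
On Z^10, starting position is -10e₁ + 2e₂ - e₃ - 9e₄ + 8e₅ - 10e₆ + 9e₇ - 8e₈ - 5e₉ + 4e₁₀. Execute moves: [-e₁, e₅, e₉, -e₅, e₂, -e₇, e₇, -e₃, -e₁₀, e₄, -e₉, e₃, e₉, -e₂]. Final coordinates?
(-11, 2, -1, -8, 8, -10, 9, -8, -4, 3)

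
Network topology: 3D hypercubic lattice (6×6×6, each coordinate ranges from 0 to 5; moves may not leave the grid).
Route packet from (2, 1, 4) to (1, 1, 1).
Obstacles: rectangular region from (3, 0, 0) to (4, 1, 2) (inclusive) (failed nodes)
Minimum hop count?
4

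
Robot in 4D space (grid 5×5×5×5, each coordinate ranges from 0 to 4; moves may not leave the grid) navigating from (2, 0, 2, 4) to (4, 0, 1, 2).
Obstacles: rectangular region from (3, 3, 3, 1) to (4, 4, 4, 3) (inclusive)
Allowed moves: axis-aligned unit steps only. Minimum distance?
5
(one shortest path: (2, 0, 2, 4) → (3, 0, 2, 4) → (4, 0, 2, 4) → (4, 0, 1, 4) → (4, 0, 1, 3) → (4, 0, 1, 2))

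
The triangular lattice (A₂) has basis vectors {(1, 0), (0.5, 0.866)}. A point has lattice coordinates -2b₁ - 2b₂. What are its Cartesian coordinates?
(-3, -1.732)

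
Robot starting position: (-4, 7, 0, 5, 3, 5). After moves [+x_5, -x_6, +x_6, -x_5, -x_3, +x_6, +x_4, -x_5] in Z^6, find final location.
(-4, 7, -1, 6, 2, 6)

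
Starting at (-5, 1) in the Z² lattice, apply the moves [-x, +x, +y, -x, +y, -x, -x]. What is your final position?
(-8, 3)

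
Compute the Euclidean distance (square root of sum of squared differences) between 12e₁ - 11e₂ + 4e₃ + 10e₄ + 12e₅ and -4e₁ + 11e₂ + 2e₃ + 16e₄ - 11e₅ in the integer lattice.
36.1801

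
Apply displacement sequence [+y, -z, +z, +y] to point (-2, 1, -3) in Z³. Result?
(-2, 3, -3)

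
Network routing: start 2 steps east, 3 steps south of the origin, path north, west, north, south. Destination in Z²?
(1, -2)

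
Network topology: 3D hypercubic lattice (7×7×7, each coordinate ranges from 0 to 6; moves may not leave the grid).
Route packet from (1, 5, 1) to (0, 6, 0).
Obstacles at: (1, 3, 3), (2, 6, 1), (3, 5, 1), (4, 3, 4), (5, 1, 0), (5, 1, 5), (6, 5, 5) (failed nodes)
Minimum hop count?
3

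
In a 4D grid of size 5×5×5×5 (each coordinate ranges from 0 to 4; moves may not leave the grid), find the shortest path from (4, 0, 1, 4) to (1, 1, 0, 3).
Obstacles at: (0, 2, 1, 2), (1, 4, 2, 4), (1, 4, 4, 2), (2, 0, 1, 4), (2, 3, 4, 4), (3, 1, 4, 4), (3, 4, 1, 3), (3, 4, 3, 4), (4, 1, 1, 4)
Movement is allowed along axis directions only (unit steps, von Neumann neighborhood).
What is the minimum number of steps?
6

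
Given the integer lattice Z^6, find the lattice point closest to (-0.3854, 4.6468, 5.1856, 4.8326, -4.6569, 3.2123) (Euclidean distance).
(0, 5, 5, 5, -5, 3)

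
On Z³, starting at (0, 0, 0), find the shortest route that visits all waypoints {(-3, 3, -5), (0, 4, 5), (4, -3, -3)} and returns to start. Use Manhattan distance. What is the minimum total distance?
48
(one optimal route: (0, 0, 0) → (0, 4, 5) → (-3, 3, -5) → (4, -3, -3) → (0, 0, 0))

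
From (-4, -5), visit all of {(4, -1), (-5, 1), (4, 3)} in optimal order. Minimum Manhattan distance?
22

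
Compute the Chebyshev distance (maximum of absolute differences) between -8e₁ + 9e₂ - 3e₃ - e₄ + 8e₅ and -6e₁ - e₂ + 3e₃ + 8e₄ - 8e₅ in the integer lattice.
16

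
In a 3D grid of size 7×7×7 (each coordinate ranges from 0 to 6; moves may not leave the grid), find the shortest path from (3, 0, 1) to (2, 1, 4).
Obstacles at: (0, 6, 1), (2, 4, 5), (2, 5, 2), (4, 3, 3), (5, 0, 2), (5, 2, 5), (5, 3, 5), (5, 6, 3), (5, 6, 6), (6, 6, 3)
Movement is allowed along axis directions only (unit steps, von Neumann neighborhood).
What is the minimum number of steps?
5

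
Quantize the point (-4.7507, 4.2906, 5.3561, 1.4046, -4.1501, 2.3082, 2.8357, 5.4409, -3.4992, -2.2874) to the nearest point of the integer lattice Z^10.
(-5, 4, 5, 1, -4, 2, 3, 5, -3, -2)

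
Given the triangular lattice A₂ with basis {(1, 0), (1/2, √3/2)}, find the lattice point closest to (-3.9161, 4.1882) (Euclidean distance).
(-3.5, 4.33)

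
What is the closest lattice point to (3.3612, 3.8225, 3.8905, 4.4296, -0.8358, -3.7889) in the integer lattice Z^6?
(3, 4, 4, 4, -1, -4)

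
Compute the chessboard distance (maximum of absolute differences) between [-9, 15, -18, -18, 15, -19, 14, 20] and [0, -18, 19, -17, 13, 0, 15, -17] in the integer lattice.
37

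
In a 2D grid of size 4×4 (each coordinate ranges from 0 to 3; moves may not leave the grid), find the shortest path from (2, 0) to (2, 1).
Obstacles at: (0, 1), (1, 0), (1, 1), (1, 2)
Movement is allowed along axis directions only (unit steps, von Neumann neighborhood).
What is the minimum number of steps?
1
(one shortest path: (2, 0) → (2, 1))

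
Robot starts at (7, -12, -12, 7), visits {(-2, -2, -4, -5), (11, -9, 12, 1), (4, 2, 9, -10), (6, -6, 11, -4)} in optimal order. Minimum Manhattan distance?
97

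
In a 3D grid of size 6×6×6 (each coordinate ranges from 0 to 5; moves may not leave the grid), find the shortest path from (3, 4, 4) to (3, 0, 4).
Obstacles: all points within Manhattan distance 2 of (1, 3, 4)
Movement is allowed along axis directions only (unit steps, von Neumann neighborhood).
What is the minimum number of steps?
6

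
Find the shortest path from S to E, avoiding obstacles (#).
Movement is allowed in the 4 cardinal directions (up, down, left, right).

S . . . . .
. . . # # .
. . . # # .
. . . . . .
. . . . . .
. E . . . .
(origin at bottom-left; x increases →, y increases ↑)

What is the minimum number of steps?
6
(one shortest path: (0, 5) → (1, 5) → (1, 4) → (1, 3) → (1, 2) → (1, 1) → (1, 0))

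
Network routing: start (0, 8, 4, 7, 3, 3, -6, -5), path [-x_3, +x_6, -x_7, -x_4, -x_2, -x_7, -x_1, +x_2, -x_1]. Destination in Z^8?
(-2, 8, 3, 6, 3, 4, -8, -5)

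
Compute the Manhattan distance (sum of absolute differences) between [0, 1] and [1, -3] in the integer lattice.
5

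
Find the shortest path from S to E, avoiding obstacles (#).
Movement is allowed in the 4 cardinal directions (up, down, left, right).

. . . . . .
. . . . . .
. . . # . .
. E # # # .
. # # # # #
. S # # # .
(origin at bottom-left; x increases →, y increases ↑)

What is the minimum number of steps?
4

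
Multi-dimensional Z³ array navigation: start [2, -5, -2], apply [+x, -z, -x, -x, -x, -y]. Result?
(0, -6, -3)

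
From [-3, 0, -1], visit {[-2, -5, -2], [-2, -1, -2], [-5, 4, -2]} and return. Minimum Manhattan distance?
26
(one optimal route: (-3, 0, -1) → (-2, -5, -2) → (-2, -1, -2) → (-5, 4, -2) → (-3, 0, -1))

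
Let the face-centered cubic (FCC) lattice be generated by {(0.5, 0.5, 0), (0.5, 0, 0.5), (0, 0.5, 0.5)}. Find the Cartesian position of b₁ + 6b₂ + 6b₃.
(3.5, 3.5, 6)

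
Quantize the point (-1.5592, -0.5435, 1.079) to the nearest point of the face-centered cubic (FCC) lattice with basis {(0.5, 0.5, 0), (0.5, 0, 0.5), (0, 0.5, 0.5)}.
(-1.5, -0.5, 1)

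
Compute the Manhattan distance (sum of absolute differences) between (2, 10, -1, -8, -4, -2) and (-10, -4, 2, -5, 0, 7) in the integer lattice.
45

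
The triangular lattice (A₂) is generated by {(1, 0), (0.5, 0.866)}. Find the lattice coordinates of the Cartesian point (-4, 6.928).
-8b₁ + 8b₂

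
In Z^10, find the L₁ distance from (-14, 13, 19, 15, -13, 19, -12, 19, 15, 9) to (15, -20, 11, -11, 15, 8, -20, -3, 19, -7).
185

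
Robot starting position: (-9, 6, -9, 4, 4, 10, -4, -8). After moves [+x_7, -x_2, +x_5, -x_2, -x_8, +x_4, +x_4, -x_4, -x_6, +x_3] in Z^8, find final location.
(-9, 4, -8, 5, 5, 9, -3, -9)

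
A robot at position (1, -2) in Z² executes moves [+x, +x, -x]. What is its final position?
(2, -2)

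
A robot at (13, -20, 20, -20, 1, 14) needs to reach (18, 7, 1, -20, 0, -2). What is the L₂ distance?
37.0405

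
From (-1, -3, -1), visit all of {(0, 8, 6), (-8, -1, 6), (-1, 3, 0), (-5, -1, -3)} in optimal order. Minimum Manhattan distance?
47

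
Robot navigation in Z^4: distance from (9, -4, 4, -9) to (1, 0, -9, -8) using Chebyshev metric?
13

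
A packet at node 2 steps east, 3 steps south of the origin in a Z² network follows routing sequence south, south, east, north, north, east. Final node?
(4, -3)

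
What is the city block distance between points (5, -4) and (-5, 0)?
14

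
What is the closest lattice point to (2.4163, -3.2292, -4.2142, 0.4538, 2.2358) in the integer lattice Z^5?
(2, -3, -4, 0, 2)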